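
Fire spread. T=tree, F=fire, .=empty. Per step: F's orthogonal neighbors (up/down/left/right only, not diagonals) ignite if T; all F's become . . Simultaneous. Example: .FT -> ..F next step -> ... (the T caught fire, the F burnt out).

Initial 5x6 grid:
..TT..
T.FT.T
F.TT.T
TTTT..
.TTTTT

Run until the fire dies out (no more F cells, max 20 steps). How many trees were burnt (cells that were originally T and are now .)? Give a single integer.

Step 1: +5 fires, +2 burnt (F count now 5)
Step 2: +4 fires, +5 burnt (F count now 4)
Step 3: +3 fires, +4 burnt (F count now 3)
Step 4: +1 fires, +3 burnt (F count now 1)
Step 5: +1 fires, +1 burnt (F count now 1)
Step 6: +1 fires, +1 burnt (F count now 1)
Step 7: +0 fires, +1 burnt (F count now 0)
Fire out after step 7
Initially T: 17, now '.': 28
Total burnt (originally-T cells now '.'): 15

Answer: 15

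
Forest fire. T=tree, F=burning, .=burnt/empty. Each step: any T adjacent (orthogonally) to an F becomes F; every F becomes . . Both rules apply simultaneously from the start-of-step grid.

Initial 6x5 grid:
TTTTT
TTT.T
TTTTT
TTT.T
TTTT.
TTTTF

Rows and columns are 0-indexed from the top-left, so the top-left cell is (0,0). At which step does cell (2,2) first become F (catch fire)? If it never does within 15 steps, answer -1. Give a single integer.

Step 1: cell (2,2)='T' (+1 fires, +1 burnt)
Step 2: cell (2,2)='T' (+2 fires, +1 burnt)
Step 3: cell (2,2)='T' (+2 fires, +2 burnt)
Step 4: cell (2,2)='T' (+3 fires, +2 burnt)
Step 5: cell (2,2)='F' (+3 fires, +3 burnt)
  -> target ignites at step 5
Step 6: cell (2,2)='.' (+4 fires, +3 burnt)
Step 7: cell (2,2)='.' (+4 fires, +4 burnt)
Step 8: cell (2,2)='.' (+5 fires, +4 burnt)
Step 9: cell (2,2)='.' (+2 fires, +5 burnt)
Step 10: cell (2,2)='.' (+0 fires, +2 burnt)
  fire out at step 10

5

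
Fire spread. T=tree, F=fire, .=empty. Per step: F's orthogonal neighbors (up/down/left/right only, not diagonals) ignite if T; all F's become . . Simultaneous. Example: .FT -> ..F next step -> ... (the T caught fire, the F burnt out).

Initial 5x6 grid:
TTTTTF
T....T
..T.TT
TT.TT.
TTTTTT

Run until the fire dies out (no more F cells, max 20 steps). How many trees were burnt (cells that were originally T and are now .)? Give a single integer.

Step 1: +2 fires, +1 burnt (F count now 2)
Step 2: +2 fires, +2 burnt (F count now 2)
Step 3: +2 fires, +2 burnt (F count now 2)
Step 4: +2 fires, +2 burnt (F count now 2)
Step 5: +3 fires, +2 burnt (F count now 3)
Step 6: +3 fires, +3 burnt (F count now 3)
Step 7: +1 fires, +3 burnt (F count now 1)
Step 8: +1 fires, +1 burnt (F count now 1)
Step 9: +2 fires, +1 burnt (F count now 2)
Step 10: +1 fires, +2 burnt (F count now 1)
Step 11: +0 fires, +1 burnt (F count now 0)
Fire out after step 11
Initially T: 20, now '.': 29
Total burnt (originally-T cells now '.'): 19

Answer: 19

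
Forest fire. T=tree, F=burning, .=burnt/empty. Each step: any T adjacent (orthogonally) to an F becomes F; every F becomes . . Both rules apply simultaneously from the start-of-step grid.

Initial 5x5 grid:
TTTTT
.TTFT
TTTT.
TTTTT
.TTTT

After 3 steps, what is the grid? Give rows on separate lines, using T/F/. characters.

Step 1: 4 trees catch fire, 1 burn out
  TTTFT
  .TF.F
  TTTF.
  TTTTT
  .TTTT
Step 2: 5 trees catch fire, 4 burn out
  TTF.F
  .F...
  TTF..
  TTTFT
  .TTTT
Step 3: 5 trees catch fire, 5 burn out
  TF...
  .....
  TF...
  TTF.F
  .TTFT

TF...
.....
TF...
TTF.F
.TTFT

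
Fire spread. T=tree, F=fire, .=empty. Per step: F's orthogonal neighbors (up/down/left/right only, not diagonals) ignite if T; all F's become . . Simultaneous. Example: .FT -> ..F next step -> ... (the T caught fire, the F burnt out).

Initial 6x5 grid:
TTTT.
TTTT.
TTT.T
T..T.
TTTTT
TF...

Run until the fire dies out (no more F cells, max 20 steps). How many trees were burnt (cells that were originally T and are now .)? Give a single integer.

Step 1: +2 fires, +1 burnt (F count now 2)
Step 2: +2 fires, +2 burnt (F count now 2)
Step 3: +2 fires, +2 burnt (F count now 2)
Step 4: +3 fires, +2 burnt (F count now 3)
Step 5: +2 fires, +3 burnt (F count now 2)
Step 6: +3 fires, +2 burnt (F count now 3)
Step 7: +2 fires, +3 burnt (F count now 2)
Step 8: +2 fires, +2 burnt (F count now 2)
Step 9: +1 fires, +2 burnt (F count now 1)
Step 10: +0 fires, +1 burnt (F count now 0)
Fire out after step 10
Initially T: 20, now '.': 29
Total burnt (originally-T cells now '.'): 19

Answer: 19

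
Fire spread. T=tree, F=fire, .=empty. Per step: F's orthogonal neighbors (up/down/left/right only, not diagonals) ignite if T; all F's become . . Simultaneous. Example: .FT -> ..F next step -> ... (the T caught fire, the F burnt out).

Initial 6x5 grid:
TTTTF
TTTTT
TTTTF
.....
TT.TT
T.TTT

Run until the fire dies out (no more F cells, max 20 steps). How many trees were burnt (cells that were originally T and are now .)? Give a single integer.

Answer: 13

Derivation:
Step 1: +3 fires, +2 burnt (F count now 3)
Step 2: +3 fires, +3 burnt (F count now 3)
Step 3: +3 fires, +3 burnt (F count now 3)
Step 4: +3 fires, +3 burnt (F count now 3)
Step 5: +1 fires, +3 burnt (F count now 1)
Step 6: +0 fires, +1 burnt (F count now 0)
Fire out after step 6
Initially T: 21, now '.': 22
Total burnt (originally-T cells now '.'): 13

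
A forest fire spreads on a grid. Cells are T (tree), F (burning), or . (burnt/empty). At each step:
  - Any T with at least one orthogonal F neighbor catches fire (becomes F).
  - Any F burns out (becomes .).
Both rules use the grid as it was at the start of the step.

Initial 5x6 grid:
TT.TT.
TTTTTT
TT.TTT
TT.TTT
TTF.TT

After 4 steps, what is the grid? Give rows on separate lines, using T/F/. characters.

Step 1: 1 trees catch fire, 1 burn out
  TT.TT.
  TTTTTT
  TT.TTT
  TT.TTT
  TF..TT
Step 2: 2 trees catch fire, 1 burn out
  TT.TT.
  TTTTTT
  TT.TTT
  TF.TTT
  F...TT
Step 3: 2 trees catch fire, 2 burn out
  TT.TT.
  TTTTTT
  TF.TTT
  F..TTT
  ....TT
Step 4: 2 trees catch fire, 2 burn out
  TT.TT.
  TFTTTT
  F..TTT
  ...TTT
  ....TT

TT.TT.
TFTTTT
F..TTT
...TTT
....TT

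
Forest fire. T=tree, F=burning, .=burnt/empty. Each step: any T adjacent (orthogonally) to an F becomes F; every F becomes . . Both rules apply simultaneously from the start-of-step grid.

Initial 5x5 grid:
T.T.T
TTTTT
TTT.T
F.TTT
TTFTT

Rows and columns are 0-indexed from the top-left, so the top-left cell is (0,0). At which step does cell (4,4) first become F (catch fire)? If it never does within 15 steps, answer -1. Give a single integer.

Step 1: cell (4,4)='T' (+5 fires, +2 burnt)
Step 2: cell (4,4)='F' (+5 fires, +5 burnt)
  -> target ignites at step 2
Step 3: cell (4,4)='.' (+4 fires, +5 burnt)
Step 4: cell (4,4)='.' (+3 fires, +4 burnt)
Step 5: cell (4,4)='.' (+1 fires, +3 burnt)
Step 6: cell (4,4)='.' (+1 fires, +1 burnt)
Step 7: cell (4,4)='.' (+0 fires, +1 burnt)
  fire out at step 7

2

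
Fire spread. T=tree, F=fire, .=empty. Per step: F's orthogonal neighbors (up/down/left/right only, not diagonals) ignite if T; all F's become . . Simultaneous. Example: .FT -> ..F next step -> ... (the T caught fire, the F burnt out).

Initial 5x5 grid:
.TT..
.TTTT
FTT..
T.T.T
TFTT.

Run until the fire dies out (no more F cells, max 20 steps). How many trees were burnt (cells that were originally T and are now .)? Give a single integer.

Step 1: +4 fires, +2 burnt (F count now 4)
Step 2: +4 fires, +4 burnt (F count now 4)
Step 3: +2 fires, +4 burnt (F count now 2)
Step 4: +2 fires, +2 burnt (F count now 2)
Step 5: +1 fires, +2 burnt (F count now 1)
Step 6: +0 fires, +1 burnt (F count now 0)
Fire out after step 6
Initially T: 14, now '.': 24
Total burnt (originally-T cells now '.'): 13

Answer: 13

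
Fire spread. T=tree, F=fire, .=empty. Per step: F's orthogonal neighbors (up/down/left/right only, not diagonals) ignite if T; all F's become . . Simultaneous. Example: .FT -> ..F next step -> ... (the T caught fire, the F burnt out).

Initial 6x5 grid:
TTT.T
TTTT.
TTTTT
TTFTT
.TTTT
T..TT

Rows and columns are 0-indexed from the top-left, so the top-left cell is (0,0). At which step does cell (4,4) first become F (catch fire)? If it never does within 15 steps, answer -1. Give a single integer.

Step 1: cell (4,4)='T' (+4 fires, +1 burnt)
Step 2: cell (4,4)='T' (+7 fires, +4 burnt)
Step 3: cell (4,4)='F' (+7 fires, +7 burnt)
  -> target ignites at step 3
Step 4: cell (4,4)='.' (+3 fires, +7 burnt)
Step 5: cell (4,4)='.' (+1 fires, +3 burnt)
Step 6: cell (4,4)='.' (+0 fires, +1 burnt)
  fire out at step 6

3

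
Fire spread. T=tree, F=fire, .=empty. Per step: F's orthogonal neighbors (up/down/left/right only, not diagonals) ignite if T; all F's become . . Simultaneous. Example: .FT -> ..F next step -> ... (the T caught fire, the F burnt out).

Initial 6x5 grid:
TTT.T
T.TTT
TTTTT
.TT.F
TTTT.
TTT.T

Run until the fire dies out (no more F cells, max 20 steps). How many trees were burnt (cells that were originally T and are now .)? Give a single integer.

Answer: 22

Derivation:
Step 1: +1 fires, +1 burnt (F count now 1)
Step 2: +2 fires, +1 burnt (F count now 2)
Step 3: +3 fires, +2 burnt (F count now 3)
Step 4: +3 fires, +3 burnt (F count now 3)
Step 5: +4 fires, +3 burnt (F count now 4)
Step 6: +5 fires, +4 burnt (F count now 5)
Step 7: +3 fires, +5 burnt (F count now 3)
Step 8: +1 fires, +3 burnt (F count now 1)
Step 9: +0 fires, +1 burnt (F count now 0)
Fire out after step 9
Initially T: 23, now '.': 29
Total burnt (originally-T cells now '.'): 22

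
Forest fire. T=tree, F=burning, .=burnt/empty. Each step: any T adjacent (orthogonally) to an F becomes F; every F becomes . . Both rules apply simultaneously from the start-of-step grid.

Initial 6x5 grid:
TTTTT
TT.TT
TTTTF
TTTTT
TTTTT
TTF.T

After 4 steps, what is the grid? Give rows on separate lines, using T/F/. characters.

Step 1: 5 trees catch fire, 2 burn out
  TTTTT
  TT.TF
  TTTF.
  TTTTF
  TTFTT
  TF..T
Step 2: 9 trees catch fire, 5 burn out
  TTTTF
  TT.F.
  TTF..
  TTFF.
  TF.FF
  F...T
Step 3: 5 trees catch fire, 9 burn out
  TTTF.
  TT...
  TF...
  TF...
  F....
  ....F
Step 4: 4 trees catch fire, 5 burn out
  TTF..
  TF...
  F....
  F....
  .....
  .....

TTF..
TF...
F....
F....
.....
.....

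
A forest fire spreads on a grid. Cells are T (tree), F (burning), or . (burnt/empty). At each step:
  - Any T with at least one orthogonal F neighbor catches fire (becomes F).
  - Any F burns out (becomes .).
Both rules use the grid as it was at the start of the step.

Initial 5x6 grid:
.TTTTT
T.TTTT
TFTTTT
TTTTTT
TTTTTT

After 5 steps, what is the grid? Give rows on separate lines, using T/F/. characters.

Step 1: 3 trees catch fire, 1 burn out
  .TTTTT
  T.TTTT
  F.FTTT
  TFTTTT
  TTTTTT
Step 2: 6 trees catch fire, 3 burn out
  .TTTTT
  F.FTTT
  ...FTT
  F.FTTT
  TFTTTT
Step 3: 6 trees catch fire, 6 burn out
  .TFTTT
  ...FTT
  ....FT
  ...FTT
  F.FTTT
Step 4: 6 trees catch fire, 6 burn out
  .F.FTT
  ....FT
  .....F
  ....FT
  ...FTT
Step 5: 4 trees catch fire, 6 burn out
  ....FT
  .....F
  ......
  .....F
  ....FT

....FT
.....F
......
.....F
....FT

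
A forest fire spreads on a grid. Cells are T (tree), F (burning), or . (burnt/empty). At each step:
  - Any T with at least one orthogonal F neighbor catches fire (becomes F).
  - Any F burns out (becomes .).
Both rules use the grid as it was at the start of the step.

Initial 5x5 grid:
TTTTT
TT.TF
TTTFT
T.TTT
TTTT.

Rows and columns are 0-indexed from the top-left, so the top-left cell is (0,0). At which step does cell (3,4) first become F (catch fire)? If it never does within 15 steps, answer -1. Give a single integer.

Step 1: cell (3,4)='T' (+5 fires, +2 burnt)
Step 2: cell (3,4)='F' (+5 fires, +5 burnt)
  -> target ignites at step 2
Step 3: cell (3,4)='.' (+4 fires, +5 burnt)
Step 4: cell (3,4)='.' (+4 fires, +4 burnt)
Step 5: cell (3,4)='.' (+2 fires, +4 burnt)
Step 6: cell (3,4)='.' (+0 fires, +2 burnt)
  fire out at step 6

2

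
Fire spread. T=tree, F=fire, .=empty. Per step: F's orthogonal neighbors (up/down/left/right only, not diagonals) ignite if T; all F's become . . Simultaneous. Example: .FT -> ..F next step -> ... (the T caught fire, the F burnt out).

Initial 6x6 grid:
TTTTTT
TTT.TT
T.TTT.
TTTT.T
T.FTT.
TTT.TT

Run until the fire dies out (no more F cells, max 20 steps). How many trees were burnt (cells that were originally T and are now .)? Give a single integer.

Step 1: +3 fires, +1 burnt (F count now 3)
Step 2: +5 fires, +3 burnt (F count now 5)
Step 3: +5 fires, +5 burnt (F count now 5)
Step 4: +6 fires, +5 burnt (F count now 6)
Step 5: +4 fires, +6 burnt (F count now 4)
Step 6: +3 fires, +4 burnt (F count now 3)
Step 7: +1 fires, +3 burnt (F count now 1)
Step 8: +0 fires, +1 burnt (F count now 0)
Fire out after step 8
Initially T: 28, now '.': 35
Total burnt (originally-T cells now '.'): 27

Answer: 27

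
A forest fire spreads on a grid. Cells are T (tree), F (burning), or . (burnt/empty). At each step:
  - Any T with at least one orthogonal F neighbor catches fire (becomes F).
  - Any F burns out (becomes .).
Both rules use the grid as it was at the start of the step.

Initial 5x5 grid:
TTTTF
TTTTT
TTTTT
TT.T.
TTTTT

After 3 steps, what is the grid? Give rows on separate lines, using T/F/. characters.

Step 1: 2 trees catch fire, 1 burn out
  TTTF.
  TTTTF
  TTTTT
  TT.T.
  TTTTT
Step 2: 3 trees catch fire, 2 burn out
  TTF..
  TTTF.
  TTTTF
  TT.T.
  TTTTT
Step 3: 3 trees catch fire, 3 burn out
  TF...
  TTF..
  TTTF.
  TT.T.
  TTTTT

TF...
TTF..
TTTF.
TT.T.
TTTTT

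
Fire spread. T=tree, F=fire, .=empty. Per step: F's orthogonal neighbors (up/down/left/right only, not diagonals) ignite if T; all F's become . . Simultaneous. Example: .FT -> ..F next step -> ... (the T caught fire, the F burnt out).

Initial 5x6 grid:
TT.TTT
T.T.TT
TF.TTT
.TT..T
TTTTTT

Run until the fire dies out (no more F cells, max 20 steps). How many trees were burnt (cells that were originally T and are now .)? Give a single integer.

Step 1: +2 fires, +1 burnt (F count now 2)
Step 2: +3 fires, +2 burnt (F count now 3)
Step 3: +3 fires, +3 burnt (F count now 3)
Step 4: +2 fires, +3 burnt (F count now 2)
Step 5: +1 fires, +2 burnt (F count now 1)
Step 6: +1 fires, +1 burnt (F count now 1)
Step 7: +1 fires, +1 burnt (F count now 1)
Step 8: +1 fires, +1 burnt (F count now 1)
Step 9: +2 fires, +1 burnt (F count now 2)
Step 10: +3 fires, +2 burnt (F count now 3)
Step 11: +1 fires, +3 burnt (F count now 1)
Step 12: +1 fires, +1 burnt (F count now 1)
Step 13: +0 fires, +1 burnt (F count now 0)
Fire out after step 13
Initially T: 22, now '.': 29
Total burnt (originally-T cells now '.'): 21

Answer: 21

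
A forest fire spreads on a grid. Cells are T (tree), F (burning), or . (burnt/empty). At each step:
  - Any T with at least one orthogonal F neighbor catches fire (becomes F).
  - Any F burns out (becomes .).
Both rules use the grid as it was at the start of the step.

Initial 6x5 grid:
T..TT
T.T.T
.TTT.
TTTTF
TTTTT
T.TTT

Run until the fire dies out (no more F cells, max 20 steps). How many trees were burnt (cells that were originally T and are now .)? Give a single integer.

Step 1: +2 fires, +1 burnt (F count now 2)
Step 2: +4 fires, +2 burnt (F count now 4)
Step 3: +4 fires, +4 burnt (F count now 4)
Step 4: +5 fires, +4 burnt (F count now 5)
Step 5: +1 fires, +5 burnt (F count now 1)
Step 6: +1 fires, +1 burnt (F count now 1)
Step 7: +0 fires, +1 burnt (F count now 0)
Fire out after step 7
Initially T: 22, now '.': 25
Total burnt (originally-T cells now '.'): 17

Answer: 17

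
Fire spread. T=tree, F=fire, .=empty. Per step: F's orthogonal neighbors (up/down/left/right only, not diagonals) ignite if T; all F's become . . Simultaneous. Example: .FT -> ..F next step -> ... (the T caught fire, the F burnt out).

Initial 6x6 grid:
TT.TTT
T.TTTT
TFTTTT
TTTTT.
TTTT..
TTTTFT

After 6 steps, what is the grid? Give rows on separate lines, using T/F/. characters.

Step 1: 5 trees catch fire, 2 burn out
  TT.TTT
  T.TTTT
  F.FTTT
  TFTTT.
  TTTT..
  TTTF.F
Step 2: 8 trees catch fire, 5 burn out
  TT.TTT
  F.FTTT
  ...FTT
  F.FTT.
  TFTF..
  TTF...
Step 3: 7 trees catch fire, 8 burn out
  FT.TTT
  ...FTT
  ....FT
  ...FT.
  F.F...
  TF....
Step 4: 6 trees catch fire, 7 burn out
  .F.FTT
  ....FT
  .....F
  ....F.
  ......
  F.....
Step 5: 2 trees catch fire, 6 burn out
  ....FT
  .....F
  ......
  ......
  ......
  ......
Step 6: 1 trees catch fire, 2 burn out
  .....F
  ......
  ......
  ......
  ......
  ......

.....F
......
......
......
......
......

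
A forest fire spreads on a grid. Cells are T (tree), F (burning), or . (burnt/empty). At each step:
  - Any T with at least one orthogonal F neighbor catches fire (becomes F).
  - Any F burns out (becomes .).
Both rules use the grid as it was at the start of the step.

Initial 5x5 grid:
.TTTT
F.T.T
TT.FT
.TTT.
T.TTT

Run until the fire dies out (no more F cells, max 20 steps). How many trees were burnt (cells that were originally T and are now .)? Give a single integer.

Answer: 15

Derivation:
Step 1: +3 fires, +2 burnt (F count now 3)
Step 2: +4 fires, +3 burnt (F count now 4)
Step 3: +4 fires, +4 burnt (F count now 4)
Step 4: +1 fires, +4 burnt (F count now 1)
Step 5: +1 fires, +1 burnt (F count now 1)
Step 6: +2 fires, +1 burnt (F count now 2)
Step 7: +0 fires, +2 burnt (F count now 0)
Fire out after step 7
Initially T: 16, now '.': 24
Total burnt (originally-T cells now '.'): 15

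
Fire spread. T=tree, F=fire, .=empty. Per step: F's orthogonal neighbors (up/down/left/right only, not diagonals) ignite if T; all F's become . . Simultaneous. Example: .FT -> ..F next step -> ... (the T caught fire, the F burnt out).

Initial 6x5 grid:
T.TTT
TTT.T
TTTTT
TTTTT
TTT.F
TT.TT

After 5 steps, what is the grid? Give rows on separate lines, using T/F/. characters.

Step 1: 2 trees catch fire, 1 burn out
  T.TTT
  TTT.T
  TTTTT
  TTTTF
  TTT..
  TT.TF
Step 2: 3 trees catch fire, 2 burn out
  T.TTT
  TTT.T
  TTTTF
  TTTF.
  TTT..
  TT.F.
Step 3: 3 trees catch fire, 3 burn out
  T.TTT
  TTT.F
  TTTF.
  TTF..
  TTT..
  TT...
Step 4: 4 trees catch fire, 3 burn out
  T.TTF
  TTT..
  TTF..
  TF...
  TTF..
  TT...
Step 5: 5 trees catch fire, 4 burn out
  T.TF.
  TTF..
  TF...
  F....
  TF...
  TT...

T.TF.
TTF..
TF...
F....
TF...
TT...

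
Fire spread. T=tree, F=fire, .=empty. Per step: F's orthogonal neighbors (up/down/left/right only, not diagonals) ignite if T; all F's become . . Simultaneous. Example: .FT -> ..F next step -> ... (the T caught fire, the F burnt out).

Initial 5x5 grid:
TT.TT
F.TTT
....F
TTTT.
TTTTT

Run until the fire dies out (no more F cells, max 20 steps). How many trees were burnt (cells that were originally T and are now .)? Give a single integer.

Step 1: +2 fires, +2 burnt (F count now 2)
Step 2: +3 fires, +2 burnt (F count now 3)
Step 3: +2 fires, +3 burnt (F count now 2)
Step 4: +0 fires, +2 burnt (F count now 0)
Fire out after step 4
Initially T: 16, now '.': 16
Total burnt (originally-T cells now '.'): 7

Answer: 7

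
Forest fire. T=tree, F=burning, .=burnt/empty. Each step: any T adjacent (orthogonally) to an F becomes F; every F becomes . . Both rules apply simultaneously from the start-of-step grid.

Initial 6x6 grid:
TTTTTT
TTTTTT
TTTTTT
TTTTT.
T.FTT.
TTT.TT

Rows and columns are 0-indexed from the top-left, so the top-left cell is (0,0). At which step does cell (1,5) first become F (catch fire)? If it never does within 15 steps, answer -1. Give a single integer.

Step 1: cell (1,5)='T' (+3 fires, +1 burnt)
Step 2: cell (1,5)='T' (+5 fires, +3 burnt)
Step 3: cell (1,5)='T' (+7 fires, +5 burnt)
Step 4: cell (1,5)='T' (+7 fires, +7 burnt)
Step 5: cell (1,5)='T' (+5 fires, +7 burnt)
Step 6: cell (1,5)='F' (+3 fires, +5 burnt)
  -> target ignites at step 6
Step 7: cell (1,5)='.' (+1 fires, +3 burnt)
Step 8: cell (1,5)='.' (+0 fires, +1 burnt)
  fire out at step 8

6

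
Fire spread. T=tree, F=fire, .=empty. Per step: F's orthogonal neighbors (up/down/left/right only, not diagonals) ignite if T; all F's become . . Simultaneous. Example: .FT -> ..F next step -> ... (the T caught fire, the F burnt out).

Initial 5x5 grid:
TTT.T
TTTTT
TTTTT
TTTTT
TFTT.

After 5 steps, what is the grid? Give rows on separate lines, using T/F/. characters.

Step 1: 3 trees catch fire, 1 burn out
  TTT.T
  TTTTT
  TTTTT
  TFTTT
  F.FT.
Step 2: 4 trees catch fire, 3 burn out
  TTT.T
  TTTTT
  TFTTT
  F.FTT
  ...F.
Step 3: 4 trees catch fire, 4 burn out
  TTT.T
  TFTTT
  F.FTT
  ...FT
  .....
Step 4: 5 trees catch fire, 4 burn out
  TFT.T
  F.FTT
  ...FT
  ....F
  .....
Step 5: 4 trees catch fire, 5 burn out
  F.F.T
  ...FT
  ....F
  .....
  .....

F.F.T
...FT
....F
.....
.....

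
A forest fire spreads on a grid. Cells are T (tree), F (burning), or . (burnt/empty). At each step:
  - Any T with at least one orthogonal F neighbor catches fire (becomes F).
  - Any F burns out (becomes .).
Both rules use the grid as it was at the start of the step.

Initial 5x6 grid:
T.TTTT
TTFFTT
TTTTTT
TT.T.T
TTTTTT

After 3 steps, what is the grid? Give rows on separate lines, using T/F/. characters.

Step 1: 6 trees catch fire, 2 burn out
  T.FFTT
  TF..FT
  TTFFTT
  TT.T.T
  TTTTTT
Step 2: 6 trees catch fire, 6 burn out
  T...FT
  F....F
  TF..FT
  TT.F.T
  TTTTTT
Step 3: 6 trees catch fire, 6 burn out
  F....F
  ......
  F....F
  TF...T
  TTTFTT

F....F
......
F....F
TF...T
TTTFTT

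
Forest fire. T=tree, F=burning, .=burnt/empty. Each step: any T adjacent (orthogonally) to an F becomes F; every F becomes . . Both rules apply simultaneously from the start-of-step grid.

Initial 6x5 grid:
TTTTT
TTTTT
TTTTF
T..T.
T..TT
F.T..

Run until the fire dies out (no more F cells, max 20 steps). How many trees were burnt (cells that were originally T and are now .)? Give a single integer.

Step 1: +3 fires, +2 burnt (F count now 3)
Step 2: +5 fires, +3 burnt (F count now 5)
Step 3: +5 fires, +5 burnt (F count now 5)
Step 4: +4 fires, +5 burnt (F count now 4)
Step 5: +2 fires, +4 burnt (F count now 2)
Step 6: +0 fires, +2 burnt (F count now 0)
Fire out after step 6
Initially T: 20, now '.': 29
Total burnt (originally-T cells now '.'): 19

Answer: 19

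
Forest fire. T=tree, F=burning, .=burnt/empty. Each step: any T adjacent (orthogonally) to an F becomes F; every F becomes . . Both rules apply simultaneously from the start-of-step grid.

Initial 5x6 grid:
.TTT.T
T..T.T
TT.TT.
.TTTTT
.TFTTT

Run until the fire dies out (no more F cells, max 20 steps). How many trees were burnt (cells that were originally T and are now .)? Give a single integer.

Answer: 18

Derivation:
Step 1: +3 fires, +1 burnt (F count now 3)
Step 2: +3 fires, +3 burnt (F count now 3)
Step 3: +4 fires, +3 burnt (F count now 4)
Step 4: +4 fires, +4 burnt (F count now 4)
Step 5: +2 fires, +4 burnt (F count now 2)
Step 6: +1 fires, +2 burnt (F count now 1)
Step 7: +1 fires, +1 burnt (F count now 1)
Step 8: +0 fires, +1 burnt (F count now 0)
Fire out after step 8
Initially T: 20, now '.': 28
Total burnt (originally-T cells now '.'): 18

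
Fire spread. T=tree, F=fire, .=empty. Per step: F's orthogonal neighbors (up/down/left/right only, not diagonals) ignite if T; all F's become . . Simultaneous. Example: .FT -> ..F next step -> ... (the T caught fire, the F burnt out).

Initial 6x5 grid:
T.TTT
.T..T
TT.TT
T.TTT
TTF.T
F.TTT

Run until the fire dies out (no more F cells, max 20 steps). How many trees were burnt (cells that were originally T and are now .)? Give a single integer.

Step 1: +4 fires, +2 burnt (F count now 4)
Step 2: +3 fires, +4 burnt (F count now 3)
Step 3: +4 fires, +3 burnt (F count now 4)
Step 4: +3 fires, +4 burnt (F count now 3)
Step 5: +2 fires, +3 burnt (F count now 2)
Step 6: +1 fires, +2 burnt (F count now 1)
Step 7: +1 fires, +1 burnt (F count now 1)
Step 8: +1 fires, +1 burnt (F count now 1)
Step 9: +0 fires, +1 burnt (F count now 0)
Fire out after step 9
Initially T: 20, now '.': 29
Total burnt (originally-T cells now '.'): 19

Answer: 19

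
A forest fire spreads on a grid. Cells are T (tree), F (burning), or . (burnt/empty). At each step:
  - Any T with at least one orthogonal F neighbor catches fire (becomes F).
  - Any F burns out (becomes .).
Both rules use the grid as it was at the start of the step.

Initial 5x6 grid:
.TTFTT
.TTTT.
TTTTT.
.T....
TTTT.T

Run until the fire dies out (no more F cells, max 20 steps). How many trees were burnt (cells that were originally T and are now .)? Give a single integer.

Step 1: +3 fires, +1 burnt (F count now 3)
Step 2: +5 fires, +3 burnt (F count now 5)
Step 3: +3 fires, +5 burnt (F count now 3)
Step 4: +1 fires, +3 burnt (F count now 1)
Step 5: +2 fires, +1 burnt (F count now 2)
Step 6: +1 fires, +2 burnt (F count now 1)
Step 7: +2 fires, +1 burnt (F count now 2)
Step 8: +1 fires, +2 burnt (F count now 1)
Step 9: +0 fires, +1 burnt (F count now 0)
Fire out after step 9
Initially T: 19, now '.': 29
Total burnt (originally-T cells now '.'): 18

Answer: 18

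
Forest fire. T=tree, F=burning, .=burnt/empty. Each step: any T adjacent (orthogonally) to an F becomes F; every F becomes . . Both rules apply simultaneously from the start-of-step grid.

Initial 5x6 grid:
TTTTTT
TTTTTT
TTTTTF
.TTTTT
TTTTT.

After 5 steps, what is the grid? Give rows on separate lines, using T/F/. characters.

Step 1: 3 trees catch fire, 1 burn out
  TTTTTT
  TTTTTF
  TTTTF.
  .TTTTF
  TTTTT.
Step 2: 4 trees catch fire, 3 burn out
  TTTTTF
  TTTTF.
  TTTF..
  .TTTF.
  TTTTT.
Step 3: 5 trees catch fire, 4 burn out
  TTTTF.
  TTTF..
  TTF...
  .TTF..
  TTTTF.
Step 4: 5 trees catch fire, 5 burn out
  TTTF..
  TTF...
  TF....
  .TF...
  TTTF..
Step 5: 5 trees catch fire, 5 burn out
  TTF...
  TF....
  F.....
  .F....
  TTF...

TTF...
TF....
F.....
.F....
TTF...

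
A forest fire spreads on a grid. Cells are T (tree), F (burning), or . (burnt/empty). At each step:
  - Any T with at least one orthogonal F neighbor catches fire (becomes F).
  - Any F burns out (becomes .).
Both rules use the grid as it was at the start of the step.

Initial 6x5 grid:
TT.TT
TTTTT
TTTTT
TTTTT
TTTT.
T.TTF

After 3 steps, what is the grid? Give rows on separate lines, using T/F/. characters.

Step 1: 1 trees catch fire, 1 burn out
  TT.TT
  TTTTT
  TTTTT
  TTTTT
  TTTT.
  T.TF.
Step 2: 2 trees catch fire, 1 burn out
  TT.TT
  TTTTT
  TTTTT
  TTTTT
  TTTF.
  T.F..
Step 3: 2 trees catch fire, 2 burn out
  TT.TT
  TTTTT
  TTTTT
  TTTFT
  TTF..
  T....

TT.TT
TTTTT
TTTTT
TTTFT
TTF..
T....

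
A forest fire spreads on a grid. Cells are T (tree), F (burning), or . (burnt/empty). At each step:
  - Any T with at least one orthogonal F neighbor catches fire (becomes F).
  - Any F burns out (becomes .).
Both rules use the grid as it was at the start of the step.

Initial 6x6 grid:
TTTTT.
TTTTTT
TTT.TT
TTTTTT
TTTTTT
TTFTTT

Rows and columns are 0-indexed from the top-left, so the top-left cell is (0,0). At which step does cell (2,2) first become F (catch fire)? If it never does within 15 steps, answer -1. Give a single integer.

Step 1: cell (2,2)='T' (+3 fires, +1 burnt)
Step 2: cell (2,2)='T' (+5 fires, +3 burnt)
Step 3: cell (2,2)='F' (+6 fires, +5 burnt)
  -> target ignites at step 3
Step 4: cell (2,2)='.' (+5 fires, +6 burnt)
Step 5: cell (2,2)='.' (+6 fires, +5 burnt)
Step 6: cell (2,2)='.' (+5 fires, +6 burnt)
Step 7: cell (2,2)='.' (+3 fires, +5 burnt)
Step 8: cell (2,2)='.' (+0 fires, +3 burnt)
  fire out at step 8

3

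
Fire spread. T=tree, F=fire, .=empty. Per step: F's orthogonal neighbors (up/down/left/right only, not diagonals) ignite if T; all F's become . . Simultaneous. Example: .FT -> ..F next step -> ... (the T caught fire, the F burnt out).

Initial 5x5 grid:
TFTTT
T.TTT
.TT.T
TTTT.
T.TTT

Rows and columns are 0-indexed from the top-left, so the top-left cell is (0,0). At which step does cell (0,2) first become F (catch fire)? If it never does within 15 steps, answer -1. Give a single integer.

Step 1: cell (0,2)='F' (+2 fires, +1 burnt)
  -> target ignites at step 1
Step 2: cell (0,2)='.' (+3 fires, +2 burnt)
Step 3: cell (0,2)='.' (+3 fires, +3 burnt)
Step 4: cell (0,2)='.' (+3 fires, +3 burnt)
Step 5: cell (0,2)='.' (+4 fires, +3 burnt)
Step 6: cell (0,2)='.' (+2 fires, +4 burnt)
Step 7: cell (0,2)='.' (+2 fires, +2 burnt)
Step 8: cell (0,2)='.' (+0 fires, +2 burnt)
  fire out at step 8

1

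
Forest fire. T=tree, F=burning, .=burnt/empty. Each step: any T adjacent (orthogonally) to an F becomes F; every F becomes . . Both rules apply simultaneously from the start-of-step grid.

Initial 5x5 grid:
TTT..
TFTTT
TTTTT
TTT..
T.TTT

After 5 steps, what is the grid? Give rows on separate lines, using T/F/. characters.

Step 1: 4 trees catch fire, 1 burn out
  TFT..
  F.FTT
  TFTTT
  TTT..
  T.TTT
Step 2: 6 trees catch fire, 4 burn out
  F.F..
  ...FT
  F.FTT
  TFT..
  T.TTT
Step 3: 4 trees catch fire, 6 burn out
  .....
  ....F
  ...FT
  F.F..
  T.TTT
Step 4: 3 trees catch fire, 4 burn out
  .....
  .....
  ....F
  .....
  F.FTT
Step 5: 1 trees catch fire, 3 burn out
  .....
  .....
  .....
  .....
  ...FT

.....
.....
.....
.....
...FT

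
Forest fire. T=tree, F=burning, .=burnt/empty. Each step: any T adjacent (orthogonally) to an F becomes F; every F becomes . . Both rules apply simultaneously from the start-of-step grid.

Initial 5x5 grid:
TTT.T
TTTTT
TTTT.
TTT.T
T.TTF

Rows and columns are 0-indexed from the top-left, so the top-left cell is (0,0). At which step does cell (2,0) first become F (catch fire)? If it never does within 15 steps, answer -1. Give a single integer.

Step 1: cell (2,0)='T' (+2 fires, +1 burnt)
Step 2: cell (2,0)='T' (+1 fires, +2 burnt)
Step 3: cell (2,0)='T' (+1 fires, +1 burnt)
Step 4: cell (2,0)='T' (+2 fires, +1 burnt)
Step 5: cell (2,0)='T' (+4 fires, +2 burnt)
Step 6: cell (2,0)='F' (+5 fires, +4 burnt)
  -> target ignites at step 6
Step 7: cell (2,0)='.' (+3 fires, +5 burnt)
Step 8: cell (2,0)='.' (+2 fires, +3 burnt)
Step 9: cell (2,0)='.' (+0 fires, +2 burnt)
  fire out at step 9

6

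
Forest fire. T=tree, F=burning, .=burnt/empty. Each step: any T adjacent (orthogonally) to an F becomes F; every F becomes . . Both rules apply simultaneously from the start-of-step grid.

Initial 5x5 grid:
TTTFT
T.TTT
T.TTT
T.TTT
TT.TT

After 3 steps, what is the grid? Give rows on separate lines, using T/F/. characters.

Step 1: 3 trees catch fire, 1 burn out
  TTF.F
  T.TFT
  T.TTT
  T.TTT
  TT.TT
Step 2: 4 trees catch fire, 3 burn out
  TF...
  T.F.F
  T.TFT
  T.TTT
  TT.TT
Step 3: 4 trees catch fire, 4 burn out
  F....
  T....
  T.F.F
  T.TFT
  TT.TT

F....
T....
T.F.F
T.TFT
TT.TT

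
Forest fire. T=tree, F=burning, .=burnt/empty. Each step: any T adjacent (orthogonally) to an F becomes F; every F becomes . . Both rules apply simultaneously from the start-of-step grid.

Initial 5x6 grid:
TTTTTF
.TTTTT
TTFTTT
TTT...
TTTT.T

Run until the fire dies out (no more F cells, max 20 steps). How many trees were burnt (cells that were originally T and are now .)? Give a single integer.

Answer: 22

Derivation:
Step 1: +6 fires, +2 burnt (F count now 6)
Step 2: +10 fires, +6 burnt (F count now 10)
Step 3: +4 fires, +10 burnt (F count now 4)
Step 4: +2 fires, +4 burnt (F count now 2)
Step 5: +0 fires, +2 burnt (F count now 0)
Fire out after step 5
Initially T: 23, now '.': 29
Total burnt (originally-T cells now '.'): 22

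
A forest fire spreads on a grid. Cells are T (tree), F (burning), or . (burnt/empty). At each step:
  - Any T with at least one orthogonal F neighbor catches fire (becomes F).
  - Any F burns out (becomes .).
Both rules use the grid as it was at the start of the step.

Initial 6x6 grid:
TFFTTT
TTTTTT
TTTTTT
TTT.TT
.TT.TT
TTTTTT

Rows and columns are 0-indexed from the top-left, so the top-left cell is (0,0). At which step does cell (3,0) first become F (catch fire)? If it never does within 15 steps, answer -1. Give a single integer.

Step 1: cell (3,0)='T' (+4 fires, +2 burnt)
Step 2: cell (3,0)='T' (+5 fires, +4 burnt)
Step 3: cell (3,0)='T' (+6 fires, +5 burnt)
Step 4: cell (3,0)='F' (+5 fires, +6 burnt)
  -> target ignites at step 4
Step 5: cell (3,0)='.' (+4 fires, +5 burnt)
Step 6: cell (3,0)='.' (+4 fires, +4 burnt)
Step 7: cell (3,0)='.' (+2 fires, +4 burnt)
Step 8: cell (3,0)='.' (+1 fires, +2 burnt)
Step 9: cell (3,0)='.' (+0 fires, +1 burnt)
  fire out at step 9

4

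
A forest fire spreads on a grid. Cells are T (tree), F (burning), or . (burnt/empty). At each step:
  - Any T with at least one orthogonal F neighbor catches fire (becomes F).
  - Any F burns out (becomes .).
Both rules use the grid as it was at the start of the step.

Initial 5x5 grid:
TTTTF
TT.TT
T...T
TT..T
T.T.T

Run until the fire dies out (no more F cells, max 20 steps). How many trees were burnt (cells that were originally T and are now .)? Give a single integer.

Answer: 15

Derivation:
Step 1: +2 fires, +1 burnt (F count now 2)
Step 2: +3 fires, +2 burnt (F count now 3)
Step 3: +2 fires, +3 burnt (F count now 2)
Step 4: +3 fires, +2 burnt (F count now 3)
Step 5: +1 fires, +3 burnt (F count now 1)
Step 6: +1 fires, +1 burnt (F count now 1)
Step 7: +1 fires, +1 burnt (F count now 1)
Step 8: +2 fires, +1 burnt (F count now 2)
Step 9: +0 fires, +2 burnt (F count now 0)
Fire out after step 9
Initially T: 16, now '.': 24
Total burnt (originally-T cells now '.'): 15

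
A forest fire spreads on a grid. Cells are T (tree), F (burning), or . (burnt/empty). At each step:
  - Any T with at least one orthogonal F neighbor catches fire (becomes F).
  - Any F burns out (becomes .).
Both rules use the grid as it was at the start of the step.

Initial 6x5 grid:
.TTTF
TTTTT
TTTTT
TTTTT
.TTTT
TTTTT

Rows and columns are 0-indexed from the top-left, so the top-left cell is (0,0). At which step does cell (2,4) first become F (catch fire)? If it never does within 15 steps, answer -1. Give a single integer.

Step 1: cell (2,4)='T' (+2 fires, +1 burnt)
Step 2: cell (2,4)='F' (+3 fires, +2 burnt)
  -> target ignites at step 2
Step 3: cell (2,4)='.' (+4 fires, +3 burnt)
Step 4: cell (2,4)='.' (+4 fires, +4 burnt)
Step 5: cell (2,4)='.' (+5 fires, +4 burnt)
Step 6: cell (2,4)='.' (+4 fires, +5 burnt)
Step 7: cell (2,4)='.' (+3 fires, +4 burnt)
Step 8: cell (2,4)='.' (+1 fires, +3 burnt)
Step 9: cell (2,4)='.' (+1 fires, +1 burnt)
Step 10: cell (2,4)='.' (+0 fires, +1 burnt)
  fire out at step 10

2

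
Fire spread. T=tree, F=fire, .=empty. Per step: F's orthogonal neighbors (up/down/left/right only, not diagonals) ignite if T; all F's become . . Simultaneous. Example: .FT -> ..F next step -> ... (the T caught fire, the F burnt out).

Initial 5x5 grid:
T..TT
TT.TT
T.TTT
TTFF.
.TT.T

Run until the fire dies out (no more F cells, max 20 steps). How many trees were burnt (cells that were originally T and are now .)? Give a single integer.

Step 1: +4 fires, +2 burnt (F count now 4)
Step 2: +4 fires, +4 burnt (F count now 4)
Step 3: +3 fires, +4 burnt (F count now 3)
Step 4: +2 fires, +3 burnt (F count now 2)
Step 5: +2 fires, +2 burnt (F count now 2)
Step 6: +0 fires, +2 burnt (F count now 0)
Fire out after step 6
Initially T: 16, now '.': 24
Total burnt (originally-T cells now '.'): 15

Answer: 15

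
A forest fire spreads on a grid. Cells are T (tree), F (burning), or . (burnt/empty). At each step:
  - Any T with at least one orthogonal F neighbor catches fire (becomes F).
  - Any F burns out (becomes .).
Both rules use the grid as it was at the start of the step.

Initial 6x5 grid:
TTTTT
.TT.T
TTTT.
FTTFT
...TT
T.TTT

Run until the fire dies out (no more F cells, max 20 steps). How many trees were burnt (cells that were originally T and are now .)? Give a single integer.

Answer: 20

Derivation:
Step 1: +6 fires, +2 burnt (F count now 6)
Step 2: +4 fires, +6 burnt (F count now 4)
Step 3: +4 fires, +4 burnt (F count now 4)
Step 4: +2 fires, +4 burnt (F count now 2)
Step 5: +2 fires, +2 burnt (F count now 2)
Step 6: +1 fires, +2 burnt (F count now 1)
Step 7: +1 fires, +1 burnt (F count now 1)
Step 8: +0 fires, +1 burnt (F count now 0)
Fire out after step 8
Initially T: 21, now '.': 29
Total burnt (originally-T cells now '.'): 20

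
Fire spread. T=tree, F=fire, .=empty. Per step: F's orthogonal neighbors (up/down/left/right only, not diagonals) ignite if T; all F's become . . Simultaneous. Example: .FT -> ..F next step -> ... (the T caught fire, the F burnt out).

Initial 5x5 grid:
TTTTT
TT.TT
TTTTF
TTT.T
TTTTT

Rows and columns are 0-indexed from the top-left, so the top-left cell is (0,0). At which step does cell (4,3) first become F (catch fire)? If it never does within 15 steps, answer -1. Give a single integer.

Step 1: cell (4,3)='T' (+3 fires, +1 burnt)
Step 2: cell (4,3)='T' (+4 fires, +3 burnt)
Step 3: cell (4,3)='F' (+4 fires, +4 burnt)
  -> target ignites at step 3
Step 4: cell (4,3)='.' (+5 fires, +4 burnt)
Step 5: cell (4,3)='.' (+4 fires, +5 burnt)
Step 6: cell (4,3)='.' (+2 fires, +4 burnt)
Step 7: cell (4,3)='.' (+0 fires, +2 burnt)
  fire out at step 7

3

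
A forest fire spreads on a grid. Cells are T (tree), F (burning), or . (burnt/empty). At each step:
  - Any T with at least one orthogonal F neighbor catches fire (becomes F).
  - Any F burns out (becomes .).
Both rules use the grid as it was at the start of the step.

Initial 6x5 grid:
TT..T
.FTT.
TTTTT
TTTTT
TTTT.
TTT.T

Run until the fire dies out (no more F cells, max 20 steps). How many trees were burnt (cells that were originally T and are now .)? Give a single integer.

Step 1: +3 fires, +1 burnt (F count now 3)
Step 2: +5 fires, +3 burnt (F count now 5)
Step 3: +4 fires, +5 burnt (F count now 4)
Step 4: +5 fires, +4 burnt (F count now 5)
Step 5: +4 fires, +5 burnt (F count now 4)
Step 6: +0 fires, +4 burnt (F count now 0)
Fire out after step 6
Initially T: 23, now '.': 28
Total burnt (originally-T cells now '.'): 21

Answer: 21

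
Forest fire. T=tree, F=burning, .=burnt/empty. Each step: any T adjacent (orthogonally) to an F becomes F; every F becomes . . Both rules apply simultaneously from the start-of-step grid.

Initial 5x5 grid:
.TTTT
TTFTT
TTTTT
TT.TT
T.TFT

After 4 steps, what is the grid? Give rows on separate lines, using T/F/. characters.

Step 1: 7 trees catch fire, 2 burn out
  .TFTT
  TF.FT
  TTFTT
  TT.FT
  T.F.F
Step 2: 7 trees catch fire, 7 burn out
  .F.FT
  F...F
  TF.FT
  TT..F
  T....
Step 3: 4 trees catch fire, 7 burn out
  ....F
  .....
  F...F
  TF...
  T....
Step 4: 1 trees catch fire, 4 burn out
  .....
  .....
  .....
  F....
  T....

.....
.....
.....
F....
T....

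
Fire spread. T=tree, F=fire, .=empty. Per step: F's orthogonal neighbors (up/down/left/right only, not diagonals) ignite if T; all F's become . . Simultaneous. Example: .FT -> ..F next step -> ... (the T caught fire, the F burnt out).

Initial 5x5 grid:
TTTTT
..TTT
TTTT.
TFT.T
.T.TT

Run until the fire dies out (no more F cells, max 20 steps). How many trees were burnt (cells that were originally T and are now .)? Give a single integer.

Answer: 15

Derivation:
Step 1: +4 fires, +1 burnt (F count now 4)
Step 2: +2 fires, +4 burnt (F count now 2)
Step 3: +2 fires, +2 burnt (F count now 2)
Step 4: +2 fires, +2 burnt (F count now 2)
Step 5: +3 fires, +2 burnt (F count now 3)
Step 6: +2 fires, +3 burnt (F count now 2)
Step 7: +0 fires, +2 burnt (F count now 0)
Fire out after step 7
Initially T: 18, now '.': 22
Total burnt (originally-T cells now '.'): 15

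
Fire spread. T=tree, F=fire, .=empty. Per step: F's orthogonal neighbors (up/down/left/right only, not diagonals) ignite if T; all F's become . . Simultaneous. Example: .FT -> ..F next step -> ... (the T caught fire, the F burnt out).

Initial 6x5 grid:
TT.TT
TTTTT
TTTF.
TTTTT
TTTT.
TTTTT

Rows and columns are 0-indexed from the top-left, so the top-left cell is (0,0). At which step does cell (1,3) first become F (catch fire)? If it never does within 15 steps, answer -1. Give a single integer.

Step 1: cell (1,3)='F' (+3 fires, +1 burnt)
  -> target ignites at step 1
Step 2: cell (1,3)='.' (+7 fires, +3 burnt)
Step 3: cell (1,3)='.' (+6 fires, +7 burnt)
Step 4: cell (1,3)='.' (+6 fires, +6 burnt)
Step 5: cell (1,3)='.' (+3 fires, +6 burnt)
Step 6: cell (1,3)='.' (+1 fires, +3 burnt)
Step 7: cell (1,3)='.' (+0 fires, +1 burnt)
  fire out at step 7

1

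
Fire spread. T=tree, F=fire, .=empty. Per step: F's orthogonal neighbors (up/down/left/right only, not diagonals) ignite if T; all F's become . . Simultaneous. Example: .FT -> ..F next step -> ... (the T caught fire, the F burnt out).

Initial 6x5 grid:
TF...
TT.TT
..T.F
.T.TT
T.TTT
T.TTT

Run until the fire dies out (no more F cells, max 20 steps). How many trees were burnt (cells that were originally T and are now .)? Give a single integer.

Answer: 13

Derivation:
Step 1: +4 fires, +2 burnt (F count now 4)
Step 2: +4 fires, +4 burnt (F count now 4)
Step 3: +2 fires, +4 burnt (F count now 2)
Step 4: +2 fires, +2 burnt (F count now 2)
Step 5: +1 fires, +2 burnt (F count now 1)
Step 6: +0 fires, +1 burnt (F count now 0)
Fire out after step 6
Initially T: 17, now '.': 26
Total burnt (originally-T cells now '.'): 13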